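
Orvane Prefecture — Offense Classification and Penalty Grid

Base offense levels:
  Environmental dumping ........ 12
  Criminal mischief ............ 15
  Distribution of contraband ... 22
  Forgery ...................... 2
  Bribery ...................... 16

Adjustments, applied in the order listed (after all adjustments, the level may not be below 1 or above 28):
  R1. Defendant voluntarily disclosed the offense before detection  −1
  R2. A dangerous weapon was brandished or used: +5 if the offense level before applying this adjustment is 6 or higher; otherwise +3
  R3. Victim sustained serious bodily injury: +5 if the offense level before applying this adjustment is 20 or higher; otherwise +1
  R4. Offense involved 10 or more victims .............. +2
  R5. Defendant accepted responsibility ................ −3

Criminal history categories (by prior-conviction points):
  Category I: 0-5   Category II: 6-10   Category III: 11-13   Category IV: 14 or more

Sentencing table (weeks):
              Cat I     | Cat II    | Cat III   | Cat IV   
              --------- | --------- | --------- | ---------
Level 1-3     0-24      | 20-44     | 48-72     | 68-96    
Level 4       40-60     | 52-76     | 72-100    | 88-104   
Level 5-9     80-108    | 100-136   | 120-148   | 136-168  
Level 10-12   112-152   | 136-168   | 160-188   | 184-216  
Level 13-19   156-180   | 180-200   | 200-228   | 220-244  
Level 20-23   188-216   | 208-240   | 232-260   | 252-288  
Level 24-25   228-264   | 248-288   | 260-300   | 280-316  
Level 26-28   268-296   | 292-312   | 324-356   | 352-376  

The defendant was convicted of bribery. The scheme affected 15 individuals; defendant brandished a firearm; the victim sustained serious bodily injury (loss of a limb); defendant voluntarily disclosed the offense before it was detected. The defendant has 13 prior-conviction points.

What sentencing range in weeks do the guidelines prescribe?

Base offense level for bribery: 16.
R1 applies: 16 − 1 = 15.
R2 applies (level before this adjustment is 15 ≥ 6, so +5): 15 + 5 = 20.
R3 applies (level before this adjustment is 20 ≥ 20, so +5): 20 + 5 = 25.
R4 applies: 25 + 2 = 27.
Final offense level: 27.
Criminal history: 13 prior points → Category III (11-13).
Level 27 falls in the 26-28 band.
Grid: Level 26-28 × Category III = 324-356 weeks.

324-356 weeks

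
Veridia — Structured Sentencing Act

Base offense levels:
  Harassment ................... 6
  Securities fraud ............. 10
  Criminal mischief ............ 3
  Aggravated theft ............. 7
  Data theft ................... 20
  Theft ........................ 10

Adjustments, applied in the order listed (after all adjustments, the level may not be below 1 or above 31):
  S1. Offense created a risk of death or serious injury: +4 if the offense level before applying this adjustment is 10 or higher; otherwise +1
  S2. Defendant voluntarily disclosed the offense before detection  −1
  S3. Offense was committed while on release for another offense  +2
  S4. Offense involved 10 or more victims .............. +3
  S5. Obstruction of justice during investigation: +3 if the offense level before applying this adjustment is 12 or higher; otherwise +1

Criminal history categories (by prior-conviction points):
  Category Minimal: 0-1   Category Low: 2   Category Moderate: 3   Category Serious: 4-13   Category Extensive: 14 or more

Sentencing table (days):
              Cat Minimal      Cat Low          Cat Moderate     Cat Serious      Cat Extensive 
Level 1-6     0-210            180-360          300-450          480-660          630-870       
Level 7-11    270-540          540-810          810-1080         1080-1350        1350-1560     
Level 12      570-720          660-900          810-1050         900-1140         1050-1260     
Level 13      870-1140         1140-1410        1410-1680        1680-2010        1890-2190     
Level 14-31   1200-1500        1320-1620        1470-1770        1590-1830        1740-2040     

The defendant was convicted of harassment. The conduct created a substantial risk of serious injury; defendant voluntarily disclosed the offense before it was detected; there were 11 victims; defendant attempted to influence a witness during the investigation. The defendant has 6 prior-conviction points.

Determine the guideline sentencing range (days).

Base offense level for harassment: 6.
S1 applies (level before this adjustment is 6 < 10, so +1): 6 + 1 = 7.
S2 applies: 7 − 1 = 6.
S4 applies: 6 + 3 = 9.
S5 applies (level before this adjustment is 9 < 12, so +1): 9 + 1 = 10.
Final offense level: 10.
Criminal history: 6 prior points → Category Serious (4-13).
Level 10 falls in the 7-11 band.
Grid: Level 7-11 × Category Serious = 1080-1350 days.

1080-1350 days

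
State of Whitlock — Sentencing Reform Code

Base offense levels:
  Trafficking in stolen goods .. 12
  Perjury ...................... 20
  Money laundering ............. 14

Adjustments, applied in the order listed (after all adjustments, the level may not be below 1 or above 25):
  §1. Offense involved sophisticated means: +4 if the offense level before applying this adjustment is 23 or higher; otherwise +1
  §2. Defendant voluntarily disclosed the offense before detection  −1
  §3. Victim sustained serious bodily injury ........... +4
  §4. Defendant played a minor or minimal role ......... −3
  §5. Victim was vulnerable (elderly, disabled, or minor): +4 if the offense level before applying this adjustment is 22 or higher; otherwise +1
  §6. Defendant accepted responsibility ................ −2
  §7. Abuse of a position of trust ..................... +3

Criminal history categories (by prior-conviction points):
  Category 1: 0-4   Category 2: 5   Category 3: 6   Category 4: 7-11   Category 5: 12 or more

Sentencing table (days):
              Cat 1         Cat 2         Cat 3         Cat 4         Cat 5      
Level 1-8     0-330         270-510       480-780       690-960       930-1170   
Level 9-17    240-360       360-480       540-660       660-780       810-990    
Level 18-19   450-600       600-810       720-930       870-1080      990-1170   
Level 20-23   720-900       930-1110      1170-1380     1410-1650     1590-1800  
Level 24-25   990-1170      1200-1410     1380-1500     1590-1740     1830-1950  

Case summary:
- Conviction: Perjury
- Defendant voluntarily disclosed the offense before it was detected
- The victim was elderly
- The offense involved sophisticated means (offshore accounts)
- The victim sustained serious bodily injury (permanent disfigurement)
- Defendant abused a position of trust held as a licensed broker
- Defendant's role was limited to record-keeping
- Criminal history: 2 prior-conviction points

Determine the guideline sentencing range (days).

Base offense level for perjury: 20.
§1 applies (level before this adjustment is 20 < 23, so +1): 20 + 1 = 21.
§2 applies: 21 − 1 = 20.
§3 applies: 20 + 4 = 24.
§4 applies: 24 − 3 = 21.
§5 applies (level before this adjustment is 21 < 22, so +1): 21 + 1 = 22.
§6 does not apply.
§7 applies: 22 + 3 = 25.
Final offense level: 25.
Criminal history: 2 prior points → Category 1 (0-4).
Level 25 falls in the 24-25 band.
Grid: Level 24-25 × Category 1 = 990-1170 days.

990-1170 days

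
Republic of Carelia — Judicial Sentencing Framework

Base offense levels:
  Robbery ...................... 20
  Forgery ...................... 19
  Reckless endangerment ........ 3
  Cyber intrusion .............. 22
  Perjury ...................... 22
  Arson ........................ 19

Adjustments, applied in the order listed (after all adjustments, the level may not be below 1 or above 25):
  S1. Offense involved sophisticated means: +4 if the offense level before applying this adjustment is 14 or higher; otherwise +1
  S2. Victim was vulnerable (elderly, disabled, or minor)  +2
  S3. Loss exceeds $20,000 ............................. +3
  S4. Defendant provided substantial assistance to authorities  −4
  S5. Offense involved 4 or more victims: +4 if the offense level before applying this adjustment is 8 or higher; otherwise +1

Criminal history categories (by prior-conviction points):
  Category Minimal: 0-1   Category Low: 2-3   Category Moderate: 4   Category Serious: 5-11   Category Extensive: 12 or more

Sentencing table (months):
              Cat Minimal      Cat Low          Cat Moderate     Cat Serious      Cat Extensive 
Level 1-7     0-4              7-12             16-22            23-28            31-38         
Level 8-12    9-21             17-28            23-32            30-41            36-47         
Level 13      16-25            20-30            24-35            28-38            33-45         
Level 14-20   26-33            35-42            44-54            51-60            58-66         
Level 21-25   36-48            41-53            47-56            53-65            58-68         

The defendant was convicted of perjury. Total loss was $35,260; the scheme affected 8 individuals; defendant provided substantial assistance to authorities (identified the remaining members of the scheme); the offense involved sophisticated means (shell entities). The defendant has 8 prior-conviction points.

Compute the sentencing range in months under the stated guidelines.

Base offense level for perjury: 22.
S1 applies (level before this adjustment is 22 ≥ 14, so +4): 22 + 4 = 26.
S3 applies: 26 + 3 = 29.
S4 applies: 29 − 4 = 25.
S5 applies (level before this adjustment is 25 ≥ 8, so +4): 25 + 4 = 29.
Level 29 exceeds the maximum of 25; capped at 25.
Final offense level: 25.
Criminal history: 8 prior points → Category Serious (5-11).
Level 25 falls in the 21-25 band.
Grid: Level 21-25 × Category Serious = 53-65 months.

53-65 months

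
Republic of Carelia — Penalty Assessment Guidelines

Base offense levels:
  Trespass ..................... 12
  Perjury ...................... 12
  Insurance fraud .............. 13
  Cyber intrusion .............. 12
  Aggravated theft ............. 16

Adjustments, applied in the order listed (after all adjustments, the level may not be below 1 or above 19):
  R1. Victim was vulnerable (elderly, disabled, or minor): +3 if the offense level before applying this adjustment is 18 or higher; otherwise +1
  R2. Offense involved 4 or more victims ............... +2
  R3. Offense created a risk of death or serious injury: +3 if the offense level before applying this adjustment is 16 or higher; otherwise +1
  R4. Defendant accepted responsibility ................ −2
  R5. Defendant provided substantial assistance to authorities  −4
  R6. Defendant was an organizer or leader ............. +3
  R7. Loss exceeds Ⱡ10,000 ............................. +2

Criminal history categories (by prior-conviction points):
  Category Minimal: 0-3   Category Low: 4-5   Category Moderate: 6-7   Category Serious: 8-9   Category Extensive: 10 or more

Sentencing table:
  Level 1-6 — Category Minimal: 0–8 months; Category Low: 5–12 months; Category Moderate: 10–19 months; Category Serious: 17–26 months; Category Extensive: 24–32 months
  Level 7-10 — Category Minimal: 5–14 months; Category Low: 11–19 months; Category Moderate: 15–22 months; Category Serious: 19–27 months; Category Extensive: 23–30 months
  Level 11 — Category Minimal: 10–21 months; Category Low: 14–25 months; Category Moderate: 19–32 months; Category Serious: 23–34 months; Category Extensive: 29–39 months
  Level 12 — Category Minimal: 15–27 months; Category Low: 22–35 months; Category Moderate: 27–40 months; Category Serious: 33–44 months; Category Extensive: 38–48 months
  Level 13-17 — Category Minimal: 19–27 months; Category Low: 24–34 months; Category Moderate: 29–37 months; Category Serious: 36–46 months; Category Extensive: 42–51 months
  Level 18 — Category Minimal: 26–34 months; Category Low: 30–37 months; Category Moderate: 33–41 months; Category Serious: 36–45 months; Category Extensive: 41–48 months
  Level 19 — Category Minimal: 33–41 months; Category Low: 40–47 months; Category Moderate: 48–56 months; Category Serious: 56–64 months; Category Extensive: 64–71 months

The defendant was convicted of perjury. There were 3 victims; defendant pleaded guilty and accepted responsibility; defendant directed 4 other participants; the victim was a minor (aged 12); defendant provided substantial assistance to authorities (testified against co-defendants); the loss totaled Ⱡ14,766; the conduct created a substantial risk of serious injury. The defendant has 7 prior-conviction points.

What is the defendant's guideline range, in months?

29-37 months

Base offense level for perjury: 12.
R1 applies (level before this adjustment is 12 < 18, so +1): 12 + 1 = 13.
R3 applies (level before this adjustment is 13 < 16, so +1): 13 + 1 = 14.
R4 applies: 14 − 2 = 12.
R5 applies: 12 − 4 = 8.
R6 applies: 8 + 3 = 11.
R7 applies: 11 + 2 = 13.
Final offense level: 13.
Criminal history: 7 prior points → Category Moderate (6-7).
Level 13 falls in the 13-17 band.
Grid: Level 13-17 × Category Moderate = 29-37 months.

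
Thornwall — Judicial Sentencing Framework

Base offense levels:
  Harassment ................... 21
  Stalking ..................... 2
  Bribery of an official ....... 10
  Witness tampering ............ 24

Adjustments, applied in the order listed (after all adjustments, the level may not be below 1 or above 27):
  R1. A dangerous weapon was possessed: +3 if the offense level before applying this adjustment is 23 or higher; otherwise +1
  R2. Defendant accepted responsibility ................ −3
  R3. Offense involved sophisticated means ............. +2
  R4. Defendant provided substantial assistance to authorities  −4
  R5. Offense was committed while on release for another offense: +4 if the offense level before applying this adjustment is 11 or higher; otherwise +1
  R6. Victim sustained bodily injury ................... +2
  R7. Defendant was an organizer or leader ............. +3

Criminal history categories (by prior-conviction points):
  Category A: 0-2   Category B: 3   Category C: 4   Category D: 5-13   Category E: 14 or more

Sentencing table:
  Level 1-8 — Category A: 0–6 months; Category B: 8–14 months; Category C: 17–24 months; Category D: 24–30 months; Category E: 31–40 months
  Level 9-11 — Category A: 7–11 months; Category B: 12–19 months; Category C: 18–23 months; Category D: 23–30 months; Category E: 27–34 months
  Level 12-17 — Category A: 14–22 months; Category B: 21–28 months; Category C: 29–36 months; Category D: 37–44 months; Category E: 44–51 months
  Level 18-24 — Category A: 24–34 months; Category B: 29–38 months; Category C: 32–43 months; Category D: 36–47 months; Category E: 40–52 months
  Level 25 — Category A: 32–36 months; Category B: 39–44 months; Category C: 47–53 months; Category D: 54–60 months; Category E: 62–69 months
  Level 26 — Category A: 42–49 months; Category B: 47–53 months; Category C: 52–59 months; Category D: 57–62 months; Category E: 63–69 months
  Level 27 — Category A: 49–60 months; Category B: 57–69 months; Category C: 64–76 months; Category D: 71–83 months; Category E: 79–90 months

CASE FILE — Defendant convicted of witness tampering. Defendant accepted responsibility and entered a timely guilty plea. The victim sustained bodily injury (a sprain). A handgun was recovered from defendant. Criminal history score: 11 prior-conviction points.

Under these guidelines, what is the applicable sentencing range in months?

57-62 months

Base offense level for witness tampering: 24.
R1 applies (level before this adjustment is 24 ≥ 23, so +3): 24 + 3 = 27.
R2 applies: 27 − 3 = 24.
R3 does not apply.
R5 does not apply.
R6 applies: 24 + 2 = 26.
R7 does not apply.
Final offense level: 26.
Criminal history: 11 prior points → Category D (5-13).
Level 26 falls in the 26 band.
Grid: Level 26 × Category D = 57-62 months.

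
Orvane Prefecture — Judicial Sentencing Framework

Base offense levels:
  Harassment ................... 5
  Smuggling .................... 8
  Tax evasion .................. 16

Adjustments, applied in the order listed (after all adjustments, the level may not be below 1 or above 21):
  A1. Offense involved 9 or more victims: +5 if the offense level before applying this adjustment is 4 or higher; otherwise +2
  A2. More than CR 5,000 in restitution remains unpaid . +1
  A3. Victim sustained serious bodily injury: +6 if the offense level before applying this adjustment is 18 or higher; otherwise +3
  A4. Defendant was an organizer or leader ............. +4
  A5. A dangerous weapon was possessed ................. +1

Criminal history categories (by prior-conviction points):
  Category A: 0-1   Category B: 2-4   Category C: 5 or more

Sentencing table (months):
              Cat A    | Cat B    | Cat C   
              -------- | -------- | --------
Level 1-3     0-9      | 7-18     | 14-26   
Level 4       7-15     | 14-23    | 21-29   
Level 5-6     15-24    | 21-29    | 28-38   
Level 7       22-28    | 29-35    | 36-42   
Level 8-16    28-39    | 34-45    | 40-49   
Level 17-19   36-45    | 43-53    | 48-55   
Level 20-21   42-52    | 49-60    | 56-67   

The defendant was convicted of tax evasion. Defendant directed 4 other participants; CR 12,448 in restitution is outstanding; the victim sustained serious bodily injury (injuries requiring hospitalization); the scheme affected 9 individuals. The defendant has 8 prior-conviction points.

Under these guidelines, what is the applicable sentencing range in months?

56-67 months

Base offense level for tax evasion: 16.
A1 applies (level before this adjustment is 16 ≥ 4, so +5): 16 + 5 = 21.
A2 applies: 21 + 1 = 22.
A3 applies (level before this adjustment is 22 ≥ 18, so +6): 22 + 6 = 28.
A4 applies: 28 + 4 = 32.
A5 does not apply.
Level 32 exceeds the maximum of 21; capped at 21.
Final offense level: 21.
Criminal history: 8 prior points → Category C (5+).
Level 21 falls in the 20-21 band.
Grid: Level 20-21 × Category C = 56-67 months.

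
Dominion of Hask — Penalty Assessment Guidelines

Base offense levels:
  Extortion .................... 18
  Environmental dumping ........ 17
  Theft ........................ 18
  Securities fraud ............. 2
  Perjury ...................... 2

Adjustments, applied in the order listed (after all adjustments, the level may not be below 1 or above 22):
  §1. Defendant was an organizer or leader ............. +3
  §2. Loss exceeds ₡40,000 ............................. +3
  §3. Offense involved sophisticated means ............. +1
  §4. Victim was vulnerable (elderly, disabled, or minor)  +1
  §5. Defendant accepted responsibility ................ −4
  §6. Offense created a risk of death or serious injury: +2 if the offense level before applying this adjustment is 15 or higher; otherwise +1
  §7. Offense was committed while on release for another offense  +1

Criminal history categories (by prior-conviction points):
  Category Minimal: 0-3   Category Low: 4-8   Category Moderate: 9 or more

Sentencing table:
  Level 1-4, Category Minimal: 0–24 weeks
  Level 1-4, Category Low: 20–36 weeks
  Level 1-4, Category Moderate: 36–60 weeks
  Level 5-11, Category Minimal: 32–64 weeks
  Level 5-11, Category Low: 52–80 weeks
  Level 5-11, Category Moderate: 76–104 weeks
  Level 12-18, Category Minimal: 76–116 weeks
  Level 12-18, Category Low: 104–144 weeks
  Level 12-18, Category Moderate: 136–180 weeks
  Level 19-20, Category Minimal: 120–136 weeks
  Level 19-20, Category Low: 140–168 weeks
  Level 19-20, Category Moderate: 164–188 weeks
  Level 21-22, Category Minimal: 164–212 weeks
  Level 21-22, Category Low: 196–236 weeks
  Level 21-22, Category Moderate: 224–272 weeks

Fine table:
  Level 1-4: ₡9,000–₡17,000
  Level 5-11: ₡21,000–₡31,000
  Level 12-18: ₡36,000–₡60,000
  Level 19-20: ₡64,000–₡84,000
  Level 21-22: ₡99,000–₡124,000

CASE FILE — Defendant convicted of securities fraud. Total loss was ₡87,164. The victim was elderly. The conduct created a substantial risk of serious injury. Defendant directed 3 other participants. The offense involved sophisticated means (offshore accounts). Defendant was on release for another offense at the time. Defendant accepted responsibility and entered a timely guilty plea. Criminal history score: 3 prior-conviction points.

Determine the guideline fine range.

Base offense level for securities fraud: 2.
§1 applies: 2 + 3 = 5.
§2 applies: 5 + 3 = 8.
§3 applies: 8 + 1 = 9.
§4 applies: 9 + 1 = 10.
§5 applies: 10 − 4 = 6.
§6 applies (level before this adjustment is 6 < 15, so +1): 6 + 1 = 7.
§7 applies: 7 + 1 = 8.
Final offense level: 8.
Level 8 falls in the 5-11 band.
Fine table: Level 5-11 → ₡21,000–₡31,000.

₡21,000–₡31,000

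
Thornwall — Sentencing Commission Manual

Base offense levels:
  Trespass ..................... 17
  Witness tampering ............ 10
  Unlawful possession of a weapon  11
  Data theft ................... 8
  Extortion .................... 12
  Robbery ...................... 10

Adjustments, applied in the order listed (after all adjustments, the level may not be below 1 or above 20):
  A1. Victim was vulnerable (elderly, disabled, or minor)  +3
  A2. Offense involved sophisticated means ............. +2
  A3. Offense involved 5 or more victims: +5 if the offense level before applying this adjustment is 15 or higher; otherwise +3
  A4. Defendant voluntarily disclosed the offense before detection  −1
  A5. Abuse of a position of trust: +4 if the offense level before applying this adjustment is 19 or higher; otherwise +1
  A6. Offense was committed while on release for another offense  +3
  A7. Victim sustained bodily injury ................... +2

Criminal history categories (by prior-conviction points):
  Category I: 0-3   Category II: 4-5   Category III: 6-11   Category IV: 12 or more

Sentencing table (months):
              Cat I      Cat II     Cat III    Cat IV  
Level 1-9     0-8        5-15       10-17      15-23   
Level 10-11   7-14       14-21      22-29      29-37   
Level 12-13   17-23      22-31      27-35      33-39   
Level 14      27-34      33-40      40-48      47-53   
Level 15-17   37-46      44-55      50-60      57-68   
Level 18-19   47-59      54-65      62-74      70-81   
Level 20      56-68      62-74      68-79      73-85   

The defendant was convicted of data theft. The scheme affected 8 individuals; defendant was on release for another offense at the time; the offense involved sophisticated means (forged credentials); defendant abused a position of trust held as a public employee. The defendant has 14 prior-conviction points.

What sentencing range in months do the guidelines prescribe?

Base offense level for data theft: 8.
A2 applies: 8 + 2 = 10.
A3 applies (level before this adjustment is 10 < 15, so +3): 10 + 3 = 13.
A5 applies (level before this adjustment is 13 < 19, so +1): 13 + 1 = 14.
A6 applies: 14 + 3 = 17.
Final offense level: 17.
Criminal history: 14 prior points → Category IV (12+).
Level 17 falls in the 15-17 band.
Grid: Level 15-17 × Category IV = 57-68 months.

57-68 months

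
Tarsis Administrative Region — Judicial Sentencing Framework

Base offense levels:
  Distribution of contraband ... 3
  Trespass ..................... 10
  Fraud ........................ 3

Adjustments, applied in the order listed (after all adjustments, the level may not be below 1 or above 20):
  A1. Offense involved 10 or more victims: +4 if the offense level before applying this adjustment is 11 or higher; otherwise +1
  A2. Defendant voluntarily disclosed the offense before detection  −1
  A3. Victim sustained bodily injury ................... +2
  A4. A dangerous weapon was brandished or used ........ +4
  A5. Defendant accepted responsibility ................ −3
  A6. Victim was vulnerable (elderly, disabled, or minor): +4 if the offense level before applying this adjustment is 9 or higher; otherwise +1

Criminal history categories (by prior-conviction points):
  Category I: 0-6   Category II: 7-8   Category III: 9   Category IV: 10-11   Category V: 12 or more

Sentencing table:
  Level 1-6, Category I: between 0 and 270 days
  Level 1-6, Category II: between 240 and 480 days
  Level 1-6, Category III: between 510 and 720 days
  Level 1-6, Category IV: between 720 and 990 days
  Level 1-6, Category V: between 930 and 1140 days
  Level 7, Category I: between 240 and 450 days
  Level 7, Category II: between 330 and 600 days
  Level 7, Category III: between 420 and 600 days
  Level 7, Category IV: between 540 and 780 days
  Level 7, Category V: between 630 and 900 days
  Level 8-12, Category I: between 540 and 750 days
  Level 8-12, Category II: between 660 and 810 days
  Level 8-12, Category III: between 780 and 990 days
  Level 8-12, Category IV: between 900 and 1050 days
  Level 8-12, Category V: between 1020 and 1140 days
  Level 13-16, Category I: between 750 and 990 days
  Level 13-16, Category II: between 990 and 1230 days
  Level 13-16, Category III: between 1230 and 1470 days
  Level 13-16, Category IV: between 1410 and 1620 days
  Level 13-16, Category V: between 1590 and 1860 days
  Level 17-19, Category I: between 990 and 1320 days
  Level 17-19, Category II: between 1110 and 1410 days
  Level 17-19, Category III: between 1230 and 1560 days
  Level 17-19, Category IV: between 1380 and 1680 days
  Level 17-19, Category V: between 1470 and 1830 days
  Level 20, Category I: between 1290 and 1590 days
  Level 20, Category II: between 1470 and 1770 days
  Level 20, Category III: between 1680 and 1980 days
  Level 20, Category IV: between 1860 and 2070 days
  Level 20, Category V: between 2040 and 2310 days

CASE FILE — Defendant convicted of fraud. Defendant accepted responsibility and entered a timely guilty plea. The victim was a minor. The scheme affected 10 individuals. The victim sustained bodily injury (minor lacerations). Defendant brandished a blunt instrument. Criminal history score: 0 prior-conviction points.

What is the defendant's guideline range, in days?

540-750 days

Base offense level for fraud: 3.
A1 applies (level before this adjustment is 3 < 11, so +1): 3 + 1 = 4.
A2 does not apply.
A3 applies: 4 + 2 = 6.
A4 applies: 6 + 4 = 10.
A5 applies: 10 − 3 = 7.
A6 applies (level before this adjustment is 7 < 9, so +1): 7 + 1 = 8.
Final offense level: 8.
Criminal history: 0 prior points → Category I (0-6).
Level 8 falls in the 8-12 band.
Grid: Level 8-12 × Category I = 540-750 days.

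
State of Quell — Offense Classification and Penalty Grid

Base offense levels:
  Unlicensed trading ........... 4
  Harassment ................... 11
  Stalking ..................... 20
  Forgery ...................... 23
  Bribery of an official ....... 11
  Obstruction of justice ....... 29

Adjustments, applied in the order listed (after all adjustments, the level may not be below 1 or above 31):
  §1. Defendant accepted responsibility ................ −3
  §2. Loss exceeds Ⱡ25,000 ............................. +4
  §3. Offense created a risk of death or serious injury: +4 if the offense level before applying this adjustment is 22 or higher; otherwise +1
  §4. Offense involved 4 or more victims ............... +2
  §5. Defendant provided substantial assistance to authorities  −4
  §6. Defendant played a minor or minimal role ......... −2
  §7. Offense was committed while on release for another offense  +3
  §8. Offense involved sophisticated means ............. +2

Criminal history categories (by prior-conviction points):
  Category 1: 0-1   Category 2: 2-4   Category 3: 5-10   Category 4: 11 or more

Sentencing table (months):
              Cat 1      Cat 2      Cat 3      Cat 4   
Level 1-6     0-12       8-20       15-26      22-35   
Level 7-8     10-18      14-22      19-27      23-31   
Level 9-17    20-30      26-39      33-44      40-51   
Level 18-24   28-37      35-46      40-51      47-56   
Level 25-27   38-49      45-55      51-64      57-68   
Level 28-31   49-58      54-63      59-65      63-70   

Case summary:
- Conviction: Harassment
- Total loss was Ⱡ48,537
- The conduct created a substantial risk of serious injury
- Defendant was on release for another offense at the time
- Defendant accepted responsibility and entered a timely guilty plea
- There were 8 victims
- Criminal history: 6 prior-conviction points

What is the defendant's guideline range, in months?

Base offense level for harassment: 11.
§1 applies: 11 − 3 = 8.
§2 applies: 8 + 4 = 12.
§3 applies (level before this adjustment is 12 < 22, so +1): 12 + 1 = 13.
§4 applies: 13 + 2 = 15.
§7 applies: 15 + 3 = 18.
§8 does not apply.
Final offense level: 18.
Criminal history: 6 prior points → Category 3 (5-10).
Level 18 falls in the 18-24 band.
Grid: Level 18-24 × Category 3 = 40-51 months.

40-51 months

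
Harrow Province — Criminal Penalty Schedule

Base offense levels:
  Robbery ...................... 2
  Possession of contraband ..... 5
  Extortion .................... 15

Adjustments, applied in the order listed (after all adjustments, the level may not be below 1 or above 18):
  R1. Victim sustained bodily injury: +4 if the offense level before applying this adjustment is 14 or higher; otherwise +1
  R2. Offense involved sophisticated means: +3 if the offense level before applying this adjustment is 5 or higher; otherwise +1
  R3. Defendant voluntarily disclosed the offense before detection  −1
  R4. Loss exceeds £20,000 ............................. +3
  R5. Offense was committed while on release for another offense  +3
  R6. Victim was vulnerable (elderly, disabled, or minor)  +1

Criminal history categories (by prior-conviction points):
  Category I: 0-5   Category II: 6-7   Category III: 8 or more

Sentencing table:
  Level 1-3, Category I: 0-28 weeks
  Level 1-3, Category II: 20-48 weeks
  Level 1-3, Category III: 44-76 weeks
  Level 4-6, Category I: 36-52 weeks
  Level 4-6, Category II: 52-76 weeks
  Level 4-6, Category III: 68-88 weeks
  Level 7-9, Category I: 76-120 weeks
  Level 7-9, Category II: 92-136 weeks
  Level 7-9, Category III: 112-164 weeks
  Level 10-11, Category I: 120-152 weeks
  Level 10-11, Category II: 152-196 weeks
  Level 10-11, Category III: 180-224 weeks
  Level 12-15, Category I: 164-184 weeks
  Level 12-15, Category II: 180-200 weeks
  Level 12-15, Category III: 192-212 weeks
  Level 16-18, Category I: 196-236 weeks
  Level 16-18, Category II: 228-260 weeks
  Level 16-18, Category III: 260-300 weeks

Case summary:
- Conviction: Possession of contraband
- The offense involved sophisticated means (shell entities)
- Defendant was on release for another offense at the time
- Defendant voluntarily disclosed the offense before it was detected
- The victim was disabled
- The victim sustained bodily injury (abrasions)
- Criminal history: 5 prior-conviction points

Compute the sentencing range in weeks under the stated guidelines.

Base offense level for possession of contraband: 5.
R1 applies (level before this adjustment is 5 < 14, so +1): 5 + 1 = 6.
R2 applies (level before this adjustment is 6 ≥ 5, so +3): 6 + 3 = 9.
R3 applies: 9 − 1 = 8.
R5 applies: 8 + 3 = 11.
R6 applies: 11 + 1 = 12.
Final offense level: 12.
Criminal history: 5 prior points → Category I (0-5).
Level 12 falls in the 12-15 band.
Grid: Level 12-15 × Category I = 164-184 weeks.

164-184 weeks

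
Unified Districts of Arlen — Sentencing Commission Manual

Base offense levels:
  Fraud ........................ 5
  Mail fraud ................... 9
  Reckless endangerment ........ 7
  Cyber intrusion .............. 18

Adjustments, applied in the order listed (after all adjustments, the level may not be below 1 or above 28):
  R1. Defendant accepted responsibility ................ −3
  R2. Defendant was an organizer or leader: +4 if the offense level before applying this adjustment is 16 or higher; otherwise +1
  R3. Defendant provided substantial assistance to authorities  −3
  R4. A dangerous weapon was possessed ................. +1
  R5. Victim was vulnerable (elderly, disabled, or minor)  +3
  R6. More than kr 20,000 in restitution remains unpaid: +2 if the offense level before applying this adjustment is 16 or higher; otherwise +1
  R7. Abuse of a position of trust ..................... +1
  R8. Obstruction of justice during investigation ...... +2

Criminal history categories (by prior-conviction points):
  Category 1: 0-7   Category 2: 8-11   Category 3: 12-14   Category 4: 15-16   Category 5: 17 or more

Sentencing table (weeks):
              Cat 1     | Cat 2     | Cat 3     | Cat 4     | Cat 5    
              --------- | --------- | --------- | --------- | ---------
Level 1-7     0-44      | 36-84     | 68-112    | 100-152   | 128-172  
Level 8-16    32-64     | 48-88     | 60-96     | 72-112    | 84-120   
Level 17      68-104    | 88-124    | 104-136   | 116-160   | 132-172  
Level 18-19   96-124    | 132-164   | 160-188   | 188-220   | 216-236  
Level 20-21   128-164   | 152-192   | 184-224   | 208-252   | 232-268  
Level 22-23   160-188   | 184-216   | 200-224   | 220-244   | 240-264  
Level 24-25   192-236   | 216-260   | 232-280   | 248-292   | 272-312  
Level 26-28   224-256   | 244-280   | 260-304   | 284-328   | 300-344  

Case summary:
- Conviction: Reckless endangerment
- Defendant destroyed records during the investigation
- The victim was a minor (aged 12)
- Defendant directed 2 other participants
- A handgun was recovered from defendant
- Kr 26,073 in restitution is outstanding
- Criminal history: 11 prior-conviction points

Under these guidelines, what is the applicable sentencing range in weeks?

Base offense level for reckless endangerment: 7.
R1 does not apply.
R2 applies (level before this adjustment is 7 < 16, so +1): 7 + 1 = 8.
R3 does not apply.
R4 applies: 8 + 1 = 9.
R5 applies: 9 + 3 = 12.
R6 applies (level before this adjustment is 12 < 16, so +1): 12 + 1 = 13.
R7 does not apply.
R8 applies: 13 + 2 = 15.
Final offense level: 15.
Criminal history: 11 prior points → Category 2 (8-11).
Level 15 falls in the 8-16 band.
Grid: Level 8-16 × Category 2 = 48-88 weeks.

48-88 weeks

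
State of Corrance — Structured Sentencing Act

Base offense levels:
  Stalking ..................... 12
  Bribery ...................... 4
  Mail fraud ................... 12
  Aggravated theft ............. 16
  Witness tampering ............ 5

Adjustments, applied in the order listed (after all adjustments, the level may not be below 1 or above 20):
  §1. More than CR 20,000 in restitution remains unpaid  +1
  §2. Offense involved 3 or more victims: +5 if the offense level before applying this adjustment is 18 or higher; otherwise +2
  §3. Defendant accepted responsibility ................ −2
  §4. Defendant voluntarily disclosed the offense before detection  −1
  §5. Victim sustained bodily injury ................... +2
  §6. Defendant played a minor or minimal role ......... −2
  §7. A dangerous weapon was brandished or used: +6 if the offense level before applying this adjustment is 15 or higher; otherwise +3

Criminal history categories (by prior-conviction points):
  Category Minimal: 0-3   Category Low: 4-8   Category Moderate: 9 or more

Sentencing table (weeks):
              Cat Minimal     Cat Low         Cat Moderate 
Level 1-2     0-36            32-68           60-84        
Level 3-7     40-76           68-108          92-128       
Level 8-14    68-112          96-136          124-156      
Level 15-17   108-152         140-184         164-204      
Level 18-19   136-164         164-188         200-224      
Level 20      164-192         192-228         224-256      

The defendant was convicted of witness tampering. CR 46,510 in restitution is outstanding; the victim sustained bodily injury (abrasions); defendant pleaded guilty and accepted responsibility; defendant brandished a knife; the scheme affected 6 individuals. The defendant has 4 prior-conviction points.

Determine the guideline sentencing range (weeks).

Base offense level for witness tampering: 5.
§1 applies: 5 + 1 = 6.
§2 applies (level before this adjustment is 6 < 18, so +2): 6 + 2 = 8.
§3 applies: 8 − 2 = 6.
§5 applies: 6 + 2 = 8.
§6 does not apply.
§7 applies (level before this adjustment is 8 < 15, so +3): 8 + 3 = 11.
Final offense level: 11.
Criminal history: 4 prior points → Category Low (4-8).
Level 11 falls in the 8-14 band.
Grid: Level 8-14 × Category Low = 96-136 weeks.

96-136 weeks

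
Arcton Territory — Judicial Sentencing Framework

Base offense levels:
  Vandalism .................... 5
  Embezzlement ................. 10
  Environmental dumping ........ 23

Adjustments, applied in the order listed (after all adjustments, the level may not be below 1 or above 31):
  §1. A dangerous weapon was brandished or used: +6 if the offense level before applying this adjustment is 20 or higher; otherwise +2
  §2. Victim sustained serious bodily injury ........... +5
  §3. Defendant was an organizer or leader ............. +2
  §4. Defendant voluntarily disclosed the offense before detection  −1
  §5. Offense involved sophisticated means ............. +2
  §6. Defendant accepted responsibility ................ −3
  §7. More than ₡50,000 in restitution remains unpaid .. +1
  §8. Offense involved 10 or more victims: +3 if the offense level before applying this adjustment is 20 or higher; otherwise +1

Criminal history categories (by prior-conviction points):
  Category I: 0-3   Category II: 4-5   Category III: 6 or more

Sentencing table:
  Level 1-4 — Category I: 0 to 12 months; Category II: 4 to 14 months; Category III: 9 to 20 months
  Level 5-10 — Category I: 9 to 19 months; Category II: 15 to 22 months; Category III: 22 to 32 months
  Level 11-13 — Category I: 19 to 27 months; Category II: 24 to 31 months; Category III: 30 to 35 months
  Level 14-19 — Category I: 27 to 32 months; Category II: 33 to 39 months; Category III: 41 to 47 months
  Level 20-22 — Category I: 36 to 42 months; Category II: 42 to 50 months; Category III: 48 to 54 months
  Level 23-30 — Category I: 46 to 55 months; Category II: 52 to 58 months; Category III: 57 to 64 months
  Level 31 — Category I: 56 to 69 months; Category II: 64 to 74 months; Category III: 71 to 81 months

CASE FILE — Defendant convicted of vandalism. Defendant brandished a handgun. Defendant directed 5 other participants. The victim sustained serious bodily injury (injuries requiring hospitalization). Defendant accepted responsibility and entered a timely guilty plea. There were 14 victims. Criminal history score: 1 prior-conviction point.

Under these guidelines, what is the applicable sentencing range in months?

Base offense level for vandalism: 5.
§1 applies (level before this adjustment is 5 < 20, so +2): 5 + 2 = 7.
§2 applies: 7 + 5 = 12.
§3 applies: 12 + 2 = 14.
§4 does not apply.
§6 applies: 14 − 3 = 11.
§8 applies (level before this adjustment is 11 < 20, so +1): 11 + 1 = 12.
Final offense level: 12.
Criminal history: 1 prior point → Category I (0-3).
Level 12 falls in the 11-13 band.
Grid: Level 11-13 × Category I = 19-27 months.

19-27 months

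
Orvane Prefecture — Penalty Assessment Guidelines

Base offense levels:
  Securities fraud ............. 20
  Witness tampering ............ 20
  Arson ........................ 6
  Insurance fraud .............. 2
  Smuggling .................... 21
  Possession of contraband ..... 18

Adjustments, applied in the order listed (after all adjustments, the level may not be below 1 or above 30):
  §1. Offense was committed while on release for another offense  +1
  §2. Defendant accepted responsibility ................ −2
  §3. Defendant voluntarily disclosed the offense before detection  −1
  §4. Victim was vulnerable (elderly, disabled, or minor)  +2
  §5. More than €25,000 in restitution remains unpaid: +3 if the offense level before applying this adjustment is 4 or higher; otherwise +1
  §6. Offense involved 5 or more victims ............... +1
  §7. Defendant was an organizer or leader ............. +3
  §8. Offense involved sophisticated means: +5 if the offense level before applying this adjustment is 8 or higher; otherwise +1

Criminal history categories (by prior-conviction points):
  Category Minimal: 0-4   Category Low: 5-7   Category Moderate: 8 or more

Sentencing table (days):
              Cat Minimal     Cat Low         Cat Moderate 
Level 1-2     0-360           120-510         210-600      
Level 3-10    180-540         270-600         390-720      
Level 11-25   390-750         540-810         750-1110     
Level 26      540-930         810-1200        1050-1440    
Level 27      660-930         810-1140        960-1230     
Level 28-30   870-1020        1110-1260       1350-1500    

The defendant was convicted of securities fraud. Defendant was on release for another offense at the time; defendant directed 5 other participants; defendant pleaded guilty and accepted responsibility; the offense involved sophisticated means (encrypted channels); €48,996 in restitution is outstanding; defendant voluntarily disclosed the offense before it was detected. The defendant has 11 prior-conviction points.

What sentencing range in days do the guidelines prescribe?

Base offense level for securities fraud: 20.
§1 applies: 20 + 1 = 21.
§2 applies: 21 − 2 = 19.
§3 applies: 19 − 1 = 18.
§4 does not apply.
§5 applies (level before this adjustment is 18 ≥ 4, so +3): 18 + 3 = 21.
§7 applies: 21 + 3 = 24.
§8 applies (level before this adjustment is 24 ≥ 8, so +5): 24 + 5 = 29.
Final offense level: 29.
Criminal history: 11 prior points → Category Moderate (8+).
Level 29 falls in the 28-30 band.
Grid: Level 28-30 × Category Moderate = 1350-1500 days.

1350-1500 days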